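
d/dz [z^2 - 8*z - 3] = 2*z - 8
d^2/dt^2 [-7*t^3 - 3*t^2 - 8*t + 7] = -42*t - 6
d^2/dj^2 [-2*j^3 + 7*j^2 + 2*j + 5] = 14 - 12*j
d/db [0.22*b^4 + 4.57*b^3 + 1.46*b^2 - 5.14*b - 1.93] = 0.88*b^3 + 13.71*b^2 + 2.92*b - 5.14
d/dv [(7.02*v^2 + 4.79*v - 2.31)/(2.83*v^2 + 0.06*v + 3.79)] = (-13.1345*v^2 + 66.2862*v + 18.2927)/(8.0089*v^4 + 0.3396*v^3 + 21.455*v^2 + 0.4548*v + 14.3641)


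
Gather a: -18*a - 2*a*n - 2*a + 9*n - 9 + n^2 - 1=a*(-2*n - 20) + n^2 + 9*n - 10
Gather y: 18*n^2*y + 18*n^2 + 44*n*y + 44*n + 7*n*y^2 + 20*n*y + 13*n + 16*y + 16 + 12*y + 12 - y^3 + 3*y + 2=18*n^2 + 7*n*y^2 + 57*n - y^3 + y*(18*n^2 + 64*n + 31) + 30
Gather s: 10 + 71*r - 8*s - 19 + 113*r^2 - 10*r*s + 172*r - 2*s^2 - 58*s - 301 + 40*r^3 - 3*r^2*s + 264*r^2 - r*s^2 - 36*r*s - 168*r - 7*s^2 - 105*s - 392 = 40*r^3 + 377*r^2 + 75*r + s^2*(-r - 9) + s*(-3*r^2 - 46*r - 171) - 702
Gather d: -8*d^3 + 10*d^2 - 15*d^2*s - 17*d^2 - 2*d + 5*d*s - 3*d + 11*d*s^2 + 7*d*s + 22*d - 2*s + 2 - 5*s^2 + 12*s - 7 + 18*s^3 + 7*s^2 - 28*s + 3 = -8*d^3 + d^2*(-15*s - 7) + d*(11*s^2 + 12*s + 17) + 18*s^3 + 2*s^2 - 18*s - 2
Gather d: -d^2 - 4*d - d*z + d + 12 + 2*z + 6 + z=-d^2 + d*(-z - 3) + 3*z + 18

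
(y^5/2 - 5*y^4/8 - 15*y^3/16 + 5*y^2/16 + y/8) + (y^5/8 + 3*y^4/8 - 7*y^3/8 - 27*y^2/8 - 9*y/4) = 5*y^5/8 - y^4/4 - 29*y^3/16 - 49*y^2/16 - 17*y/8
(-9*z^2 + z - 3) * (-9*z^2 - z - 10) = 81*z^4 + 116*z^2 - 7*z + 30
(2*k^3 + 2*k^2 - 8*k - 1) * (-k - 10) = -2*k^4 - 22*k^3 - 12*k^2 + 81*k + 10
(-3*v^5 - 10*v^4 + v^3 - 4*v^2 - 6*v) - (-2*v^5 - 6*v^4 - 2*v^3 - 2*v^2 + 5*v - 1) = -v^5 - 4*v^4 + 3*v^3 - 2*v^2 - 11*v + 1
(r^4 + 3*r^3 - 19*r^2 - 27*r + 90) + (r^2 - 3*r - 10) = r^4 + 3*r^3 - 18*r^2 - 30*r + 80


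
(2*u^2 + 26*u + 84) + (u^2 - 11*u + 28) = 3*u^2 + 15*u + 112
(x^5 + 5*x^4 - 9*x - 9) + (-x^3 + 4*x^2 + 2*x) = x^5 + 5*x^4 - x^3 + 4*x^2 - 7*x - 9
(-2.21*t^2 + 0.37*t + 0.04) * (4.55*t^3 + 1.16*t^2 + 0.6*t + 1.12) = -10.0555*t^5 - 0.8801*t^4 - 0.7148*t^3 - 2.2068*t^2 + 0.4384*t + 0.0448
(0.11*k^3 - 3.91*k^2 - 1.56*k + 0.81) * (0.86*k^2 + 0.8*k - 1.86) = 0.0946*k^5 - 3.2746*k^4 - 4.6742*k^3 + 6.7212*k^2 + 3.5496*k - 1.5066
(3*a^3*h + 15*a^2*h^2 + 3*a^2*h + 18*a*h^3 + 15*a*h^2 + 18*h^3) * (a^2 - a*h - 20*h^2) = 3*a^5*h + 12*a^4*h^2 + 3*a^4*h - 57*a^3*h^3 + 12*a^3*h^2 - 318*a^2*h^4 - 57*a^2*h^3 - 360*a*h^5 - 318*a*h^4 - 360*h^5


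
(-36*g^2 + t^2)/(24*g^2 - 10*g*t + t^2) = (6*g + t)/(-4*g + t)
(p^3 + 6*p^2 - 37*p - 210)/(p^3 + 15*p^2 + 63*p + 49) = (p^2 - p - 30)/(p^2 + 8*p + 7)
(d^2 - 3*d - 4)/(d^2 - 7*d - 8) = (d - 4)/(d - 8)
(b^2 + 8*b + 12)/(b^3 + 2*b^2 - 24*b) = (b + 2)/(b*(b - 4))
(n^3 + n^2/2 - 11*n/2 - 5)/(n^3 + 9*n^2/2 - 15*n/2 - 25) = (n + 1)/(n + 5)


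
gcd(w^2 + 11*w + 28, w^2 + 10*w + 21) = w + 7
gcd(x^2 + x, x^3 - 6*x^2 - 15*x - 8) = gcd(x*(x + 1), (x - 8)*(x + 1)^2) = x + 1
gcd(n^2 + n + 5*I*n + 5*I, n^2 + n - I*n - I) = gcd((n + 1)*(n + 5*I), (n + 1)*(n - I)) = n + 1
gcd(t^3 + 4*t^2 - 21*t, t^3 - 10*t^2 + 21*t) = t^2 - 3*t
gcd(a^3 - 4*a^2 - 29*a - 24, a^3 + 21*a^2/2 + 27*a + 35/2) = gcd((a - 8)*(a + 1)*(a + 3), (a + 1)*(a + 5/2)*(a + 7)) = a + 1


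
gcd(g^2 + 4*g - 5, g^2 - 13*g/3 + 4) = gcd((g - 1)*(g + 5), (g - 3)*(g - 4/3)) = 1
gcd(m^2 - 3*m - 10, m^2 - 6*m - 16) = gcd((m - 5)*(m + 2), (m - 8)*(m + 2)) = m + 2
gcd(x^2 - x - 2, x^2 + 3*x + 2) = x + 1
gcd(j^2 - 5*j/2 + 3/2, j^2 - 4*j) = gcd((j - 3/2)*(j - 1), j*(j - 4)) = 1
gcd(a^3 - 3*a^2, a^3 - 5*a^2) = a^2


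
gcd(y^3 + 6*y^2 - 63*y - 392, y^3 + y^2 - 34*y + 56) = y + 7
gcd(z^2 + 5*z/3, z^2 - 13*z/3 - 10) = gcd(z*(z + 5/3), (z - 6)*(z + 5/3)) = z + 5/3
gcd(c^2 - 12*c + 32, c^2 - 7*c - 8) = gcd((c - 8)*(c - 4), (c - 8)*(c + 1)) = c - 8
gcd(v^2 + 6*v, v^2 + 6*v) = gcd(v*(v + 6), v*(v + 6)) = v^2 + 6*v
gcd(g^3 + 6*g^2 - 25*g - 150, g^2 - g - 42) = g + 6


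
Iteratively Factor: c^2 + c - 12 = (c - 3)*(c + 4)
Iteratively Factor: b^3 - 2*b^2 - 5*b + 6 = (b + 2)*(b^2 - 4*b + 3) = (b - 3)*(b + 2)*(b - 1)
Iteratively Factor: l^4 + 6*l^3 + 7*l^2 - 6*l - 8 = (l + 2)*(l^3 + 4*l^2 - l - 4) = (l - 1)*(l + 2)*(l^2 + 5*l + 4) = (l - 1)*(l + 2)*(l + 4)*(l + 1)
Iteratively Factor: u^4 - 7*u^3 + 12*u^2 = (u - 3)*(u^3 - 4*u^2) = u*(u - 3)*(u^2 - 4*u) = u*(u - 4)*(u - 3)*(u)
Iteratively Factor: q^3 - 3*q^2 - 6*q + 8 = (q - 1)*(q^2 - 2*q - 8) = (q - 1)*(q + 2)*(q - 4)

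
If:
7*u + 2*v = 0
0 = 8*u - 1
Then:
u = 1/8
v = -7/16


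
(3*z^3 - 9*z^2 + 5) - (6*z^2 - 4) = 3*z^3 - 15*z^2 + 9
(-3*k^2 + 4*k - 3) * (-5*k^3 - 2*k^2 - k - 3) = 15*k^5 - 14*k^4 + 10*k^3 + 11*k^2 - 9*k + 9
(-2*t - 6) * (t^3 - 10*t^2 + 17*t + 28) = -2*t^4 + 14*t^3 + 26*t^2 - 158*t - 168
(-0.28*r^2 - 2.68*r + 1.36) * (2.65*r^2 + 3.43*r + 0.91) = -0.742*r^4 - 8.0624*r^3 - 5.8432*r^2 + 2.226*r + 1.2376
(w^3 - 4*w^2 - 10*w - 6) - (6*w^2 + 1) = w^3 - 10*w^2 - 10*w - 7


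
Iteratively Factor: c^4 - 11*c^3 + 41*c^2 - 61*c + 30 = (c - 2)*(c^3 - 9*c^2 + 23*c - 15) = (c - 3)*(c - 2)*(c^2 - 6*c + 5) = (c - 5)*(c - 3)*(c - 2)*(c - 1)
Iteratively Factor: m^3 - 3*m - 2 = (m + 1)*(m^2 - m - 2) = (m + 1)^2*(m - 2)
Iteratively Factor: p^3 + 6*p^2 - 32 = (p - 2)*(p^2 + 8*p + 16) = (p - 2)*(p + 4)*(p + 4)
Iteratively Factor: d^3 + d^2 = (d + 1)*(d^2) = d*(d + 1)*(d)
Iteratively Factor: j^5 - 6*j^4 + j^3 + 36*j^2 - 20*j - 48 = (j - 3)*(j^4 - 3*j^3 - 8*j^2 + 12*j + 16) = (j - 3)*(j + 2)*(j^3 - 5*j^2 + 2*j + 8) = (j - 4)*(j - 3)*(j + 2)*(j^2 - j - 2) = (j - 4)*(j - 3)*(j + 1)*(j + 2)*(j - 2)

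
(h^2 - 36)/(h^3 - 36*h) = 1/h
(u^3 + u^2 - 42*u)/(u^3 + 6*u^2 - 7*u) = (u - 6)/(u - 1)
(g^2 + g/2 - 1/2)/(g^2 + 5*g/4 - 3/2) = 2*(2*g^2 + g - 1)/(4*g^2 + 5*g - 6)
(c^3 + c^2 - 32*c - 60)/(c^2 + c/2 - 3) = 2*(c^2 - c - 30)/(2*c - 3)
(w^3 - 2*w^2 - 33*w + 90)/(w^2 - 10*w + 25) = (w^2 + 3*w - 18)/(w - 5)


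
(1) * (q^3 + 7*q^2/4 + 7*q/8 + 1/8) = q^3 + 7*q^2/4 + 7*q/8 + 1/8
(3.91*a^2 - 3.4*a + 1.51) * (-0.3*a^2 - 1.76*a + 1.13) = -1.173*a^4 - 5.8616*a^3 + 9.9493*a^2 - 6.4996*a + 1.7063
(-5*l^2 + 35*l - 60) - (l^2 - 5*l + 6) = -6*l^2 + 40*l - 66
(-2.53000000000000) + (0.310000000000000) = -2.22000000000000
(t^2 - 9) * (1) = t^2 - 9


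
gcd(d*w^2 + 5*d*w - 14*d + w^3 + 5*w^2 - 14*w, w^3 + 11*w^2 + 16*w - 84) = w^2 + 5*w - 14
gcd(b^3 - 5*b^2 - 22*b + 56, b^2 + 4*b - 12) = b - 2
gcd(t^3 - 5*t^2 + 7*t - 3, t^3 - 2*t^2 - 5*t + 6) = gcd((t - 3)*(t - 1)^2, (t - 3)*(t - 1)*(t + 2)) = t^2 - 4*t + 3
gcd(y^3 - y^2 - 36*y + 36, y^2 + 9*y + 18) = y + 6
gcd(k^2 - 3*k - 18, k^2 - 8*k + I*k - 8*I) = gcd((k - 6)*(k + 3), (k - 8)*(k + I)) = 1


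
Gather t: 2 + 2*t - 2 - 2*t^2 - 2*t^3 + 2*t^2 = -2*t^3 + 2*t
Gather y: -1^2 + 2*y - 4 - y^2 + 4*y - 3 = -y^2 + 6*y - 8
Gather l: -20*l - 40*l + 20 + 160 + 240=420 - 60*l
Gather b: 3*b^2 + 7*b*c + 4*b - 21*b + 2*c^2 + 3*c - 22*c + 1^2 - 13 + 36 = 3*b^2 + b*(7*c - 17) + 2*c^2 - 19*c + 24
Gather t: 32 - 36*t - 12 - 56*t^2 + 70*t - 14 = -56*t^2 + 34*t + 6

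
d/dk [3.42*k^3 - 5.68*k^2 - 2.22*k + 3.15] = 10.26*k^2 - 11.36*k - 2.22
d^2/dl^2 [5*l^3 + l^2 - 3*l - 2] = 30*l + 2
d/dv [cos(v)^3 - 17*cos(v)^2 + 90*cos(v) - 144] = (-3*cos(v)^2 + 34*cos(v) - 90)*sin(v)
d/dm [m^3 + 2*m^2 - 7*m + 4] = 3*m^2 + 4*m - 7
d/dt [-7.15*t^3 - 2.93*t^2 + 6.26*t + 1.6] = -21.45*t^2 - 5.86*t + 6.26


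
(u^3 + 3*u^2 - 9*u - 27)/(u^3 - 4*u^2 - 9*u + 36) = (u + 3)/(u - 4)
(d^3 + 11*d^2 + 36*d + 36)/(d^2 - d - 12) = (d^2 + 8*d + 12)/(d - 4)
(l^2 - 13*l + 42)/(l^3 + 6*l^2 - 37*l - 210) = (l - 7)/(l^2 + 12*l + 35)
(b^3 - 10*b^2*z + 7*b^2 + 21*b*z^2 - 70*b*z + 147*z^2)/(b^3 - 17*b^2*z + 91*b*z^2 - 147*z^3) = (-b - 7)/(-b + 7*z)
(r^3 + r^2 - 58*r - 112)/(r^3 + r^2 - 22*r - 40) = (r^2 - r - 56)/(r^2 - r - 20)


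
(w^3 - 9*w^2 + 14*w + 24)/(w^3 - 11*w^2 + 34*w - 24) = (w + 1)/(w - 1)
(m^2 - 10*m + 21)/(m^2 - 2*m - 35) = (m - 3)/(m + 5)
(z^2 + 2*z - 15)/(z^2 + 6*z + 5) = (z - 3)/(z + 1)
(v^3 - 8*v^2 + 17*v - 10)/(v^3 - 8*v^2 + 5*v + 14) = (v^2 - 6*v + 5)/(v^2 - 6*v - 7)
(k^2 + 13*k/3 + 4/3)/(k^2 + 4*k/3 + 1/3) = (k + 4)/(k + 1)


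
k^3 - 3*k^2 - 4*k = k*(k - 4)*(k + 1)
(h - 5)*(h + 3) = h^2 - 2*h - 15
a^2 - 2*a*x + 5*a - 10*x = (a + 5)*(a - 2*x)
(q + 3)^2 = q^2 + 6*q + 9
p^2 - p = p*(p - 1)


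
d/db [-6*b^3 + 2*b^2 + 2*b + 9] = -18*b^2 + 4*b + 2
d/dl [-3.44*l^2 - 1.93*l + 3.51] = -6.88*l - 1.93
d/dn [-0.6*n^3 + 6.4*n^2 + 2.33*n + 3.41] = -1.8*n^2 + 12.8*n + 2.33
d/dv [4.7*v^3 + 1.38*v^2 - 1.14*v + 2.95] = 14.1*v^2 + 2.76*v - 1.14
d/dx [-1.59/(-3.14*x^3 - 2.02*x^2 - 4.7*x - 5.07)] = (-14.9778*x^2 - 6.4236*x - 7.473)/(3.14*x^3 + 2.02*x^2 + 4.7*x + 5.07)^2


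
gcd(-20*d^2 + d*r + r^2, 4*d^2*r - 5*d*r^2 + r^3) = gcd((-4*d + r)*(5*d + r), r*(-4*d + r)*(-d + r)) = -4*d + r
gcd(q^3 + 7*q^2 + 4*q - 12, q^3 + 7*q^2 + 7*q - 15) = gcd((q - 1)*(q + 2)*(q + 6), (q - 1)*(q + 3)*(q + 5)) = q - 1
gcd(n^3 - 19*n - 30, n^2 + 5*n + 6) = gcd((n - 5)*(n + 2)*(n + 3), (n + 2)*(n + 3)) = n^2 + 5*n + 6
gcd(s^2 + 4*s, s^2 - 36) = 1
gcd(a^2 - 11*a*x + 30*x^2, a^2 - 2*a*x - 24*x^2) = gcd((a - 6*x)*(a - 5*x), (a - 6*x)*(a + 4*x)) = -a + 6*x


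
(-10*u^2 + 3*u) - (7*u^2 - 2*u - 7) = -17*u^2 + 5*u + 7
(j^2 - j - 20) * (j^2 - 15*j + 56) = j^4 - 16*j^3 + 51*j^2 + 244*j - 1120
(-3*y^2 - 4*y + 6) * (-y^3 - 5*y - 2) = 3*y^5 + 4*y^4 + 9*y^3 + 26*y^2 - 22*y - 12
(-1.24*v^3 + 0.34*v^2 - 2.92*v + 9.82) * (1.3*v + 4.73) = -1.612*v^4 - 5.4232*v^3 - 2.1878*v^2 - 1.0456*v + 46.4486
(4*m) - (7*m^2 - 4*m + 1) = -7*m^2 + 8*m - 1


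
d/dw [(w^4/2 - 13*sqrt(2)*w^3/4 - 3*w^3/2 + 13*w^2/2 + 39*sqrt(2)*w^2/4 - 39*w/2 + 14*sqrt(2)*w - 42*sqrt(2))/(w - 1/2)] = (12*w^4 - 52*sqrt(2)*w^3 - 32*w^3 + 70*w^2 + 117*sqrt(2)*w^2 - 78*sqrt(2)*w - 52*w + 78 + 280*sqrt(2))/(2*(4*w^2 - 4*w + 1))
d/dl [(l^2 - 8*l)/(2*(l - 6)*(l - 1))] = (l^2 + 12*l - 48)/(2*(l^4 - 14*l^3 + 61*l^2 - 84*l + 36))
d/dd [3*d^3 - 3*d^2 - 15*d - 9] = 9*d^2 - 6*d - 15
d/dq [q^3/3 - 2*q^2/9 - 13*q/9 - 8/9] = q^2 - 4*q/9 - 13/9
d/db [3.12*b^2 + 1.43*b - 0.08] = 6.24*b + 1.43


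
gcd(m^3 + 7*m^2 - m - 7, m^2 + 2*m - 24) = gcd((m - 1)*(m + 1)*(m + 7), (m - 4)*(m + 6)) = 1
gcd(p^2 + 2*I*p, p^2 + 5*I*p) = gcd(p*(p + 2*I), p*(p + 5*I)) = p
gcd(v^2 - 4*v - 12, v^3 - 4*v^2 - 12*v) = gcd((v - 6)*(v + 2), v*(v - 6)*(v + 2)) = v^2 - 4*v - 12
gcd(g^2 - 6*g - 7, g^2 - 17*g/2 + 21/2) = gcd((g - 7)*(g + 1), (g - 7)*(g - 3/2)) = g - 7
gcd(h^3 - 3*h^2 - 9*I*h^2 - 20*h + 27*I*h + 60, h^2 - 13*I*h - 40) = h - 5*I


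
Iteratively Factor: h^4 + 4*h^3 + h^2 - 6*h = (h + 3)*(h^3 + h^2 - 2*h) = (h - 1)*(h + 3)*(h^2 + 2*h) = (h - 1)*(h + 2)*(h + 3)*(h)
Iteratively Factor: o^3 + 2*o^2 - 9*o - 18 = (o + 3)*(o^2 - o - 6) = (o + 2)*(o + 3)*(o - 3)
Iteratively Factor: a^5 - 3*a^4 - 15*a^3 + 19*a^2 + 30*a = (a)*(a^4 - 3*a^3 - 15*a^2 + 19*a + 30) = a*(a - 2)*(a^3 - a^2 - 17*a - 15) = a*(a - 5)*(a - 2)*(a^2 + 4*a + 3) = a*(a - 5)*(a - 2)*(a + 3)*(a + 1)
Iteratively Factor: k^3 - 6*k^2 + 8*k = (k - 2)*(k^2 - 4*k) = k*(k - 2)*(k - 4)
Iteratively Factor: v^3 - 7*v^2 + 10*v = (v - 2)*(v^2 - 5*v) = (v - 5)*(v - 2)*(v)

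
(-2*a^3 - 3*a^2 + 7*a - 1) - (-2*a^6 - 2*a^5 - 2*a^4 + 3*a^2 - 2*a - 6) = 2*a^6 + 2*a^5 + 2*a^4 - 2*a^3 - 6*a^2 + 9*a + 5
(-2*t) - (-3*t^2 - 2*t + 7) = 3*t^2 - 7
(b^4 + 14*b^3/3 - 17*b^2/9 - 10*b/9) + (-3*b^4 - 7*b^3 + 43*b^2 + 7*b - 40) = -2*b^4 - 7*b^3/3 + 370*b^2/9 + 53*b/9 - 40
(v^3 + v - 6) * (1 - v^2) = -v^5 + 6*v^2 + v - 6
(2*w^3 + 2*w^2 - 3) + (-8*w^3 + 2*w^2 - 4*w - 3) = -6*w^3 + 4*w^2 - 4*w - 6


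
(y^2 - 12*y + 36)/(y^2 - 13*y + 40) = (y^2 - 12*y + 36)/(y^2 - 13*y + 40)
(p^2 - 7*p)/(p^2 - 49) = p/(p + 7)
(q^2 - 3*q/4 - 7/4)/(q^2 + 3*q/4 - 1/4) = (4*q - 7)/(4*q - 1)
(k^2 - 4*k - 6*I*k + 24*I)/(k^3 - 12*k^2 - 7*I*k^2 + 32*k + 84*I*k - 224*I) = (k - 6*I)/(k^2 - k*(8 + 7*I) + 56*I)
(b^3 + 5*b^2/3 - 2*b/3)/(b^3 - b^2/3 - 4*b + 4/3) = b/(b - 2)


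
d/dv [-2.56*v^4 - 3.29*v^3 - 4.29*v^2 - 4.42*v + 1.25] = -10.24*v^3 - 9.87*v^2 - 8.58*v - 4.42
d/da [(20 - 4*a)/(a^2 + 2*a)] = 4*(a^2 - 10*a - 10)/(a^2*(a^2 + 4*a + 4))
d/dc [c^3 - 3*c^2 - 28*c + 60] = 3*c^2 - 6*c - 28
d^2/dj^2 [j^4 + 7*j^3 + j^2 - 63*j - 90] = 12*j^2 + 42*j + 2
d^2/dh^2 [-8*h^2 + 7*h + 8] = -16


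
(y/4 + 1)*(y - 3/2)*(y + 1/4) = y^3/4 + 11*y^2/16 - 43*y/32 - 3/8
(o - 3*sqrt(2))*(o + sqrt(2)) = o^2 - 2*sqrt(2)*o - 6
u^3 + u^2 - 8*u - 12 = (u - 3)*(u + 2)^2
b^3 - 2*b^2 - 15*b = b*(b - 5)*(b + 3)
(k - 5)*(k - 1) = k^2 - 6*k + 5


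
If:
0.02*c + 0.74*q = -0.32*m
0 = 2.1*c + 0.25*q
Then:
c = -0.119047619047619*q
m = -2.30505952380952*q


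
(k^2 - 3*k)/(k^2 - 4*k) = (k - 3)/(k - 4)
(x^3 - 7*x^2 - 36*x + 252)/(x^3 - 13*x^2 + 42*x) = (x + 6)/x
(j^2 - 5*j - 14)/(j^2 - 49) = (j + 2)/(j + 7)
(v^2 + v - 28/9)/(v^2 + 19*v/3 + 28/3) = (v - 4/3)/(v + 4)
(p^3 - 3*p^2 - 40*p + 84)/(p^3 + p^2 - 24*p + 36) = (p - 7)/(p - 3)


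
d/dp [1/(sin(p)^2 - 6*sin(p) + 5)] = 2*(3 - sin(p))*cos(p)/(sin(p)^2 - 6*sin(p) + 5)^2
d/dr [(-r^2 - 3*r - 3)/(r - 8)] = (-r^2 + 16*r + 27)/(r^2 - 16*r + 64)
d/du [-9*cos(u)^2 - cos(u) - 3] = (18*cos(u) + 1)*sin(u)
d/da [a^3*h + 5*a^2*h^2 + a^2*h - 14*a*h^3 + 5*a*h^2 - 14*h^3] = h*(3*a^2 + 10*a*h + 2*a - 14*h^2 + 5*h)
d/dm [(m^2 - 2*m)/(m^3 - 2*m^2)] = -1/m^2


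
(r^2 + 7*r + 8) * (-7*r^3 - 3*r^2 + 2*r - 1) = -7*r^5 - 52*r^4 - 75*r^3 - 11*r^2 + 9*r - 8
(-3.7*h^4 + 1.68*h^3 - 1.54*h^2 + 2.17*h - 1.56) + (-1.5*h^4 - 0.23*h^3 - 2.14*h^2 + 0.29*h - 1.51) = -5.2*h^4 + 1.45*h^3 - 3.68*h^2 + 2.46*h - 3.07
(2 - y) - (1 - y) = 1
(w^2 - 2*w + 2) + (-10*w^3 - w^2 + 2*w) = 2 - 10*w^3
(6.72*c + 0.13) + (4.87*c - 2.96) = 11.59*c - 2.83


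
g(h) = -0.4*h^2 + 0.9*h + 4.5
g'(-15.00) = 12.90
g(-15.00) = -99.00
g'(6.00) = -3.90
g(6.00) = -4.50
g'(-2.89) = 3.21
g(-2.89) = -1.44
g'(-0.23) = 1.08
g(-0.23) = 4.27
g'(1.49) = -0.29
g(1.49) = 4.95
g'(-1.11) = 1.79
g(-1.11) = 3.01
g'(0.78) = 0.28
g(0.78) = 4.96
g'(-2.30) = 2.74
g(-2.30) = 0.31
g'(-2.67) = 3.04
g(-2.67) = -0.75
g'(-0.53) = 1.32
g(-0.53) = 3.91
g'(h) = 0.9 - 0.8*h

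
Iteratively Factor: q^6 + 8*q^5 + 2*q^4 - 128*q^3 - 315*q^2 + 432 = (q + 4)*(q^5 + 4*q^4 - 14*q^3 - 72*q^2 - 27*q + 108) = (q - 1)*(q + 4)*(q^4 + 5*q^3 - 9*q^2 - 81*q - 108) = (q - 1)*(q + 3)*(q + 4)*(q^3 + 2*q^2 - 15*q - 36) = (q - 4)*(q - 1)*(q + 3)*(q + 4)*(q^2 + 6*q + 9) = (q - 4)*(q - 1)*(q + 3)^2*(q + 4)*(q + 3)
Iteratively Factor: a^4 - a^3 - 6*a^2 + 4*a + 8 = (a - 2)*(a^3 + a^2 - 4*a - 4) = (a - 2)*(a + 1)*(a^2 - 4) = (a - 2)*(a + 1)*(a + 2)*(a - 2)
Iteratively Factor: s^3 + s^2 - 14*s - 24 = (s + 2)*(s^2 - s - 12) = (s - 4)*(s + 2)*(s + 3)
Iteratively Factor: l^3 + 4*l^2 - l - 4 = (l + 4)*(l^2 - 1) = (l + 1)*(l + 4)*(l - 1)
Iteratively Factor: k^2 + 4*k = (k)*(k + 4)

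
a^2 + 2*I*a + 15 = (a - 3*I)*(a + 5*I)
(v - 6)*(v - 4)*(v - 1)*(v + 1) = v^4 - 10*v^3 + 23*v^2 + 10*v - 24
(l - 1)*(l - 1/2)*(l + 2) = l^3 + l^2/2 - 5*l/2 + 1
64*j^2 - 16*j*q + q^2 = (-8*j + q)^2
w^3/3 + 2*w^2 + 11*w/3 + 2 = (w/3 + 1)*(w + 1)*(w + 2)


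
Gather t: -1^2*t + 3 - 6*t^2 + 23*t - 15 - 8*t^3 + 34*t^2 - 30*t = -8*t^3 + 28*t^2 - 8*t - 12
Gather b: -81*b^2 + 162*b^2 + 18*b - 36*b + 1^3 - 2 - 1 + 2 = 81*b^2 - 18*b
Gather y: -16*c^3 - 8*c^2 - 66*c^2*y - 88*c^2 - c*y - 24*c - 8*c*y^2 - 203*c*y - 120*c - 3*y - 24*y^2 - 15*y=-16*c^3 - 96*c^2 - 144*c + y^2*(-8*c - 24) + y*(-66*c^2 - 204*c - 18)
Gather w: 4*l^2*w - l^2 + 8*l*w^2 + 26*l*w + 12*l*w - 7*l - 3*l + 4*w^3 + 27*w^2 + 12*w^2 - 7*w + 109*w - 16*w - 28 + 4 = -l^2 - 10*l + 4*w^3 + w^2*(8*l + 39) + w*(4*l^2 + 38*l + 86) - 24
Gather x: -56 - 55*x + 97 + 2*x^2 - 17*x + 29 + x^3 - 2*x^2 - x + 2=x^3 - 73*x + 72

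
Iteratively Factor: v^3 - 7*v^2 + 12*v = (v - 4)*(v^2 - 3*v) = v*(v - 4)*(v - 3)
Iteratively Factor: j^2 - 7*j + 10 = (j - 5)*(j - 2)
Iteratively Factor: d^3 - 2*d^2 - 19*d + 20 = (d - 1)*(d^2 - d - 20) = (d - 5)*(d - 1)*(d + 4)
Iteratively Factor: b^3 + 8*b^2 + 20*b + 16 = (b + 4)*(b^2 + 4*b + 4) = (b + 2)*(b + 4)*(b + 2)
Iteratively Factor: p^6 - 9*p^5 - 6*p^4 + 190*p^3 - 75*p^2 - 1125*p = (p + 3)*(p^5 - 12*p^4 + 30*p^3 + 100*p^2 - 375*p) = (p - 5)*(p + 3)*(p^4 - 7*p^3 - 5*p^2 + 75*p) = p*(p - 5)*(p + 3)*(p^3 - 7*p^2 - 5*p + 75) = p*(p - 5)^2*(p + 3)*(p^2 - 2*p - 15) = p*(p - 5)^3*(p + 3)*(p + 3)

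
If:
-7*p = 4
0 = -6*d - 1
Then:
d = -1/6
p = -4/7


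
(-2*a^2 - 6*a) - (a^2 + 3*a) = -3*a^2 - 9*a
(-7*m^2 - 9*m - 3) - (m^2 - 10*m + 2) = -8*m^2 + m - 5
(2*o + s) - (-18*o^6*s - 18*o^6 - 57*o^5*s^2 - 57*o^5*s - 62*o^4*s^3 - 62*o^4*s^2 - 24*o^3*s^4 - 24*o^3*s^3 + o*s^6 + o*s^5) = 18*o^6*s + 18*o^6 + 57*o^5*s^2 + 57*o^5*s + 62*o^4*s^3 + 62*o^4*s^2 + 24*o^3*s^4 + 24*o^3*s^3 - o*s^6 - o*s^5 + 2*o + s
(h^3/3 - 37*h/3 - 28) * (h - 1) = h^4/3 - h^3/3 - 37*h^2/3 - 47*h/3 + 28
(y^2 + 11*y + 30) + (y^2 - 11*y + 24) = 2*y^2 + 54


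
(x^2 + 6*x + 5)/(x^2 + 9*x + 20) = (x + 1)/(x + 4)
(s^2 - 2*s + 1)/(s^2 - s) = (s - 1)/s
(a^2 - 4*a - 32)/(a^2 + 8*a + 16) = (a - 8)/(a + 4)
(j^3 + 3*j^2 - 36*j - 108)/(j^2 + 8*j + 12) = (j^2 - 3*j - 18)/(j + 2)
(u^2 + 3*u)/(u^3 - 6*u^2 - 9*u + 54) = u/(u^2 - 9*u + 18)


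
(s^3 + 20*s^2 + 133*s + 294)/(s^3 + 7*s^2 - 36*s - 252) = (s + 7)/(s - 6)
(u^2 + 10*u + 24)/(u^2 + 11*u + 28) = (u + 6)/(u + 7)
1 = 1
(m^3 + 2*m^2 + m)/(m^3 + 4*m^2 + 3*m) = (m + 1)/(m + 3)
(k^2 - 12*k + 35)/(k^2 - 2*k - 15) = (k - 7)/(k + 3)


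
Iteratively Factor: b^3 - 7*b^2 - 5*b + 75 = (b - 5)*(b^2 - 2*b - 15) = (b - 5)*(b + 3)*(b - 5)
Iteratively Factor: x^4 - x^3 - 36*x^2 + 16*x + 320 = (x - 4)*(x^3 + 3*x^2 - 24*x - 80) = (x - 4)*(x + 4)*(x^2 - x - 20) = (x - 5)*(x - 4)*(x + 4)*(x + 4)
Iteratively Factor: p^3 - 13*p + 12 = (p - 1)*(p^2 + p - 12) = (p - 1)*(p + 4)*(p - 3)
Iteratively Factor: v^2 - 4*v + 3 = (v - 1)*(v - 3)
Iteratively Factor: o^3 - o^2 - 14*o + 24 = (o - 3)*(o^2 + 2*o - 8) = (o - 3)*(o - 2)*(o + 4)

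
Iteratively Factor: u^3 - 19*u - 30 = (u + 2)*(u^2 - 2*u - 15) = (u + 2)*(u + 3)*(u - 5)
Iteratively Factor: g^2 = (g)*(g)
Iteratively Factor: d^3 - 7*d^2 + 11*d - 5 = (d - 1)*(d^2 - 6*d + 5) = (d - 1)^2*(d - 5)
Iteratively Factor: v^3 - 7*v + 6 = (v - 2)*(v^2 + 2*v - 3) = (v - 2)*(v + 3)*(v - 1)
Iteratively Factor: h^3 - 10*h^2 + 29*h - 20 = (h - 1)*(h^2 - 9*h + 20) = (h - 5)*(h - 1)*(h - 4)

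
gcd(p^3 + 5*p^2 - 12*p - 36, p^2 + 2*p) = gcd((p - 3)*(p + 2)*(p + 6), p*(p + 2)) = p + 2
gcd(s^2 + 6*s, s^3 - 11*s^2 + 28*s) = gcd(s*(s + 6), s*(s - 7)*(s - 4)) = s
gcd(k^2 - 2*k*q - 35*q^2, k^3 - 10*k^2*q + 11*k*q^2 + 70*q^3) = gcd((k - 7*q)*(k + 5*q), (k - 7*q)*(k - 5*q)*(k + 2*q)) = -k + 7*q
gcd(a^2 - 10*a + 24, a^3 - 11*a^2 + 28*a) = a - 4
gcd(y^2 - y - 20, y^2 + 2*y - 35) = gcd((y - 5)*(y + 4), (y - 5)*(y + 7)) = y - 5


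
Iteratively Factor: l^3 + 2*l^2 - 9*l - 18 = (l + 3)*(l^2 - l - 6) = (l - 3)*(l + 3)*(l + 2)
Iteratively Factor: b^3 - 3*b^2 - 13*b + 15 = (b + 3)*(b^2 - 6*b + 5) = (b - 1)*(b + 3)*(b - 5)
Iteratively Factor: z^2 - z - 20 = (z + 4)*(z - 5)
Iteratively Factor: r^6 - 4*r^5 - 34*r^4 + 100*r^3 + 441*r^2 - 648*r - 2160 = (r + 3)*(r^5 - 7*r^4 - 13*r^3 + 139*r^2 + 24*r - 720) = (r - 4)*(r + 3)*(r^4 - 3*r^3 - 25*r^2 + 39*r + 180) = (r - 4)*(r + 3)^2*(r^3 - 6*r^2 - 7*r + 60) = (r - 4)^2*(r + 3)^2*(r^2 - 2*r - 15) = (r - 5)*(r - 4)^2*(r + 3)^2*(r + 3)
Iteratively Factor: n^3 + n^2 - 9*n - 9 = (n + 3)*(n^2 - 2*n - 3) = (n + 1)*(n + 3)*(n - 3)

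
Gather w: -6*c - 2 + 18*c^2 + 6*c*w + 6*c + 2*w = 18*c^2 + w*(6*c + 2) - 2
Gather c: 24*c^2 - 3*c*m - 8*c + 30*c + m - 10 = 24*c^2 + c*(22 - 3*m) + m - 10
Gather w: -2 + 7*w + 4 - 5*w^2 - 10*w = -5*w^2 - 3*w + 2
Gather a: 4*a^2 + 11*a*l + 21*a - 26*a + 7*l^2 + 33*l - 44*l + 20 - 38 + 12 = 4*a^2 + a*(11*l - 5) + 7*l^2 - 11*l - 6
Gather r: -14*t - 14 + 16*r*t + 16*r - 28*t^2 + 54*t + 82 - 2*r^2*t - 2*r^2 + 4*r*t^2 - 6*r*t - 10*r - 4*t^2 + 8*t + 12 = r^2*(-2*t - 2) + r*(4*t^2 + 10*t + 6) - 32*t^2 + 48*t + 80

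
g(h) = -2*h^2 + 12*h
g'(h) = 12 - 4*h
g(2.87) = 17.97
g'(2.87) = 0.52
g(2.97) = 18.00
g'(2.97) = 0.12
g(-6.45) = -160.60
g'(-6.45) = 37.80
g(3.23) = 17.89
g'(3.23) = -0.92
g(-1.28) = -18.64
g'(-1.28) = 17.12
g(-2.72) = -47.44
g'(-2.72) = 22.88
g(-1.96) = -31.20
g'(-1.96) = 19.84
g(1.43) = 13.07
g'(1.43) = 6.28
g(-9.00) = -270.00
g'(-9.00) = 48.00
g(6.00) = 0.00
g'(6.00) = -12.00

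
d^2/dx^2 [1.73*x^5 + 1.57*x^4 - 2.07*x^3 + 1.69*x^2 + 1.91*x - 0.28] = 34.6*x^3 + 18.84*x^2 - 12.42*x + 3.38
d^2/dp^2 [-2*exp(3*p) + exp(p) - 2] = -18*exp(3*p) + exp(p)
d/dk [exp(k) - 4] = exp(k)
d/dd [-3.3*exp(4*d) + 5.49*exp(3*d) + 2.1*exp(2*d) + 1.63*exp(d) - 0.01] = (-13.2*exp(3*d) + 16.47*exp(2*d) + 4.2*exp(d) + 1.63)*exp(d)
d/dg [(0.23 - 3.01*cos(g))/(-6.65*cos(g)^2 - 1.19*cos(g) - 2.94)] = (20.0165*cos(g)^2 - 3.059*cos(g) - 9.1231)*sin(g)/(44.2225*cos(g)^4 + 15.827*cos(g)^3 + 40.5181*cos(g)^2 + 6.9972*cos(g) + 8.6436)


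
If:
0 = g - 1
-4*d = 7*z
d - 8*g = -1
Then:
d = 7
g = 1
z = -4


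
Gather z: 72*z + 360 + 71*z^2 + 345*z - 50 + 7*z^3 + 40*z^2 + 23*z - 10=7*z^3 + 111*z^2 + 440*z + 300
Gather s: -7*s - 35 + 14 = -7*s - 21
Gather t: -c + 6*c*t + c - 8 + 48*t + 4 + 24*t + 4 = t*(6*c + 72)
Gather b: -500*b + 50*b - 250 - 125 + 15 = -450*b - 360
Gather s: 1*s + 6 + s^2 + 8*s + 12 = s^2 + 9*s + 18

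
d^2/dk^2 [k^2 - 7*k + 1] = 2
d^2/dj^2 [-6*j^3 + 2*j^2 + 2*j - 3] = 4 - 36*j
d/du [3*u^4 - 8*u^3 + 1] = 12*u^2*(u - 2)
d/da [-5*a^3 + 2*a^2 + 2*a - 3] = -15*a^2 + 4*a + 2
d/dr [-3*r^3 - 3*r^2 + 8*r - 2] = -9*r^2 - 6*r + 8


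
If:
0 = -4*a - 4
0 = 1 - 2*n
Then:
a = -1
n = 1/2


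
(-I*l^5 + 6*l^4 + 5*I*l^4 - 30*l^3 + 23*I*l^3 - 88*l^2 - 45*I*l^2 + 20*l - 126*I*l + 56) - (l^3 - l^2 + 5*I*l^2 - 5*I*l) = -I*l^5 + 6*l^4 + 5*I*l^4 - 31*l^3 + 23*I*l^3 - 87*l^2 - 50*I*l^2 + 20*l - 121*I*l + 56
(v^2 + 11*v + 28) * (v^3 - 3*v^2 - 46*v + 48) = v^5 + 8*v^4 - 51*v^3 - 542*v^2 - 760*v + 1344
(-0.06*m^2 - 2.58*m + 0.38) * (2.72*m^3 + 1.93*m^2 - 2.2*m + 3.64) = -0.1632*m^5 - 7.1334*m^4 - 3.8138*m^3 + 6.191*m^2 - 10.2272*m + 1.3832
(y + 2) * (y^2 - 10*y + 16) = y^3 - 8*y^2 - 4*y + 32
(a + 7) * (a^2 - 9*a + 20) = a^3 - 2*a^2 - 43*a + 140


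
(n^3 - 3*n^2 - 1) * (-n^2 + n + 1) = -n^5 + 4*n^4 - 2*n^3 - 2*n^2 - n - 1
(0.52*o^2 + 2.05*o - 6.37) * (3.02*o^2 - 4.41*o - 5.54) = 1.5704*o^4 + 3.8978*o^3 - 31.1587*o^2 + 16.7347*o + 35.2898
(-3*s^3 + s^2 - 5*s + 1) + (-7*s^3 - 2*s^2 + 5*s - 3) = -10*s^3 - s^2 - 2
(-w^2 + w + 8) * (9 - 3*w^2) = 3*w^4 - 3*w^3 - 33*w^2 + 9*w + 72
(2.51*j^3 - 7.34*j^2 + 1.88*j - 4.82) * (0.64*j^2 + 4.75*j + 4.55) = 1.6064*j^5 + 7.2249*j^4 - 22.2413*j^3 - 27.5518*j^2 - 14.341*j - 21.931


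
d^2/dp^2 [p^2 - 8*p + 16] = 2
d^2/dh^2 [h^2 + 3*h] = 2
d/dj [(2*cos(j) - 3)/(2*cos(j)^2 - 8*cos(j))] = (sin(j) + 6*sin(j)/cos(j)^2 - 3*tan(j))/(cos(j) - 4)^2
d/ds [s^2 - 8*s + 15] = 2*s - 8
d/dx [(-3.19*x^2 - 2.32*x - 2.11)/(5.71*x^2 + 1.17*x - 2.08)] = (9.5149*x^2 + 37.3666*x + 7.2943)/(32.6041*x^4 + 13.3614*x^3 - 22.3847*x^2 - 4.8672*x + 4.3264)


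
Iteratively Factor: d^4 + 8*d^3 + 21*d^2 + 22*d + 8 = (d + 4)*(d^3 + 4*d^2 + 5*d + 2) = (d + 1)*(d + 4)*(d^2 + 3*d + 2) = (d + 1)*(d + 2)*(d + 4)*(d + 1)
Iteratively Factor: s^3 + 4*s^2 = (s + 4)*(s^2) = s*(s + 4)*(s)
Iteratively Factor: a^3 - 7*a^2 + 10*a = (a)*(a^2 - 7*a + 10) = a*(a - 5)*(a - 2)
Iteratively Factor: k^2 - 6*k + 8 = (k - 4)*(k - 2)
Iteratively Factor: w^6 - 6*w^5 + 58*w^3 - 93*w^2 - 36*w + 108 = (w - 2)*(w^5 - 4*w^4 - 8*w^3 + 42*w^2 - 9*w - 54) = (w - 2)*(w + 3)*(w^4 - 7*w^3 + 13*w^2 + 3*w - 18) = (w - 2)*(w + 1)*(w + 3)*(w^3 - 8*w^2 + 21*w - 18) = (w - 2)^2*(w + 1)*(w + 3)*(w^2 - 6*w + 9) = (w - 3)*(w - 2)^2*(w + 1)*(w + 3)*(w - 3)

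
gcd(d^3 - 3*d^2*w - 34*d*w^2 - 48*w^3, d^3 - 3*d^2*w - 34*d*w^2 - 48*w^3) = -d^3 + 3*d^2*w + 34*d*w^2 + 48*w^3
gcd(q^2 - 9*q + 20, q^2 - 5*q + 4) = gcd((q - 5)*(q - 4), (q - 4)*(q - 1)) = q - 4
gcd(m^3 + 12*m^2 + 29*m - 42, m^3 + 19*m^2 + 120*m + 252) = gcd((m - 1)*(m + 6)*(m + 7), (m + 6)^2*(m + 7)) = m^2 + 13*m + 42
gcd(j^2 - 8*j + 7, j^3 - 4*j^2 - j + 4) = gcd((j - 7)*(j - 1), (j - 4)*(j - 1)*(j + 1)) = j - 1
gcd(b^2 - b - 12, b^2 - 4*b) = b - 4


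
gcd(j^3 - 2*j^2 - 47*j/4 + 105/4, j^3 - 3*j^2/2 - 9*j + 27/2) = j - 3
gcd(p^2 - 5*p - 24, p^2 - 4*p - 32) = p - 8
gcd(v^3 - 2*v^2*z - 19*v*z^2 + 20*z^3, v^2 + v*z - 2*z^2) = -v + z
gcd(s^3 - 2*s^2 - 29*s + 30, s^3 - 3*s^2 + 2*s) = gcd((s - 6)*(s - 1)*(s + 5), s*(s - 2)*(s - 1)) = s - 1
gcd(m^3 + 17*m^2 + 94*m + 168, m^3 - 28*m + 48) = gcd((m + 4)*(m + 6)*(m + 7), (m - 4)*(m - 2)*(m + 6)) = m + 6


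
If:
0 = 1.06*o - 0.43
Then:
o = 0.41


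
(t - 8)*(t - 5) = t^2 - 13*t + 40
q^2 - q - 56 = (q - 8)*(q + 7)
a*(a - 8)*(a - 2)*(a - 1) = a^4 - 11*a^3 + 26*a^2 - 16*a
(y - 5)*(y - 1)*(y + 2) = y^3 - 4*y^2 - 7*y + 10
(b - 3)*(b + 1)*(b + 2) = b^3 - 7*b - 6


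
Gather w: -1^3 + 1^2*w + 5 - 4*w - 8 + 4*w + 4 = w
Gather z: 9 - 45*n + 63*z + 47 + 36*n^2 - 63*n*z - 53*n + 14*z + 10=36*n^2 - 98*n + z*(77 - 63*n) + 66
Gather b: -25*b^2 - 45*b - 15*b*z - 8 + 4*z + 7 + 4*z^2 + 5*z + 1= -25*b^2 + b*(-15*z - 45) + 4*z^2 + 9*z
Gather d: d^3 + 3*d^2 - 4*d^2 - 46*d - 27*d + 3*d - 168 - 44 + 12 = d^3 - d^2 - 70*d - 200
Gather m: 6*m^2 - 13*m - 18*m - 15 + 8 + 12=6*m^2 - 31*m + 5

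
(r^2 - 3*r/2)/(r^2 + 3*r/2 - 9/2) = r/(r + 3)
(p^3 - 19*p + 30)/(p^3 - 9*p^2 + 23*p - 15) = (p^2 + 3*p - 10)/(p^2 - 6*p + 5)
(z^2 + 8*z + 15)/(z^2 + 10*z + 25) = (z + 3)/(z + 5)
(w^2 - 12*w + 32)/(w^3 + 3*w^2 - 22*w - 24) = (w - 8)/(w^2 + 7*w + 6)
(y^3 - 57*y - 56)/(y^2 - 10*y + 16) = (y^2 + 8*y + 7)/(y - 2)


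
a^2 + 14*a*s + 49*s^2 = (a + 7*s)^2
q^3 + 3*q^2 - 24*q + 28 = (q - 2)^2*(q + 7)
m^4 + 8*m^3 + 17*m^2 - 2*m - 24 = (m - 1)*(m + 2)*(m + 3)*(m + 4)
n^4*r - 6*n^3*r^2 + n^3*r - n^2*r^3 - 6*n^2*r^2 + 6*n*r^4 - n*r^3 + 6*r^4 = (n - 6*r)*(n - r)*(n + r)*(n*r + r)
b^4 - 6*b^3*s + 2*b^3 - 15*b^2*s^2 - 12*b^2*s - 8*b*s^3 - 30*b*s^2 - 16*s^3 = (b + 2)*(b - 8*s)*(b + s)^2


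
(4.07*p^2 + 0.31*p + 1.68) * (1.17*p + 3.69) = 4.7619*p^3 + 15.381*p^2 + 3.1095*p + 6.1992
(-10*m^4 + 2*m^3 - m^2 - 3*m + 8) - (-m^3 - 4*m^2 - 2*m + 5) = -10*m^4 + 3*m^3 + 3*m^2 - m + 3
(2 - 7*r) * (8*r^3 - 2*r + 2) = -56*r^4 + 16*r^3 + 14*r^2 - 18*r + 4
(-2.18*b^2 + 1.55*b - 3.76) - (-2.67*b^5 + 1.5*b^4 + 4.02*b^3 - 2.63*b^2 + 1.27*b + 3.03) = 2.67*b^5 - 1.5*b^4 - 4.02*b^3 + 0.45*b^2 + 0.28*b - 6.79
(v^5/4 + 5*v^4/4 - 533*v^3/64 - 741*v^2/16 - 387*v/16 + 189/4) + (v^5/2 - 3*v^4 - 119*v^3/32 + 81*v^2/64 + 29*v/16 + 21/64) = 3*v^5/4 - 7*v^4/4 - 771*v^3/64 - 2883*v^2/64 - 179*v/8 + 3045/64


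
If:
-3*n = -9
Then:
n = 3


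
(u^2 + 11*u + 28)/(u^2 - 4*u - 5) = (u^2 + 11*u + 28)/(u^2 - 4*u - 5)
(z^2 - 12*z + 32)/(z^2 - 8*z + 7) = (z^2 - 12*z + 32)/(z^2 - 8*z + 7)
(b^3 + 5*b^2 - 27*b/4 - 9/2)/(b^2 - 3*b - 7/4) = (2*b^2 + 9*b - 18)/(2*b - 7)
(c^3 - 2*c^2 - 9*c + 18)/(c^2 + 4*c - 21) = (c^2 + c - 6)/(c + 7)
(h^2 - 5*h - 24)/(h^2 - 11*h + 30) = (h^2 - 5*h - 24)/(h^2 - 11*h + 30)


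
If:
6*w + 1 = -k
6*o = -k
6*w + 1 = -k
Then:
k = -6*w - 1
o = w + 1/6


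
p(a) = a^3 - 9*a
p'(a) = 3*a^2 - 9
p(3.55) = 12.79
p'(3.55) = 28.81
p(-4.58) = -54.85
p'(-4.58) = 53.93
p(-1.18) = 8.98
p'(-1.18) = -4.82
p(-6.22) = -184.66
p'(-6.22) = 107.07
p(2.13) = -9.51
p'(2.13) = 4.61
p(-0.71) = 6.03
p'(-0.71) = -7.49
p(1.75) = -10.39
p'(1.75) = 0.19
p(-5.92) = -154.19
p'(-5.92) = 96.14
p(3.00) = 0.00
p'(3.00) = 18.00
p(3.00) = 0.00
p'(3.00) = 18.00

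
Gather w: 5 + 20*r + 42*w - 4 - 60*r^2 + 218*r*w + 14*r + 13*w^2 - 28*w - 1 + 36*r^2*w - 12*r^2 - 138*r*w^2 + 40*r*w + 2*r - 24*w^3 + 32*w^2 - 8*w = -72*r^2 + 36*r - 24*w^3 + w^2*(45 - 138*r) + w*(36*r^2 + 258*r + 6)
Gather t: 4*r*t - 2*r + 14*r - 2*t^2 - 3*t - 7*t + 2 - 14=12*r - 2*t^2 + t*(4*r - 10) - 12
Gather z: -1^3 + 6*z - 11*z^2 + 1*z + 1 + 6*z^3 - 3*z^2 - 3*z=6*z^3 - 14*z^2 + 4*z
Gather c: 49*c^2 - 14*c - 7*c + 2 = 49*c^2 - 21*c + 2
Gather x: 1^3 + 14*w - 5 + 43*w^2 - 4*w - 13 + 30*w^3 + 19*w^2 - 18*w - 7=30*w^3 + 62*w^2 - 8*w - 24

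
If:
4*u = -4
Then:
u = -1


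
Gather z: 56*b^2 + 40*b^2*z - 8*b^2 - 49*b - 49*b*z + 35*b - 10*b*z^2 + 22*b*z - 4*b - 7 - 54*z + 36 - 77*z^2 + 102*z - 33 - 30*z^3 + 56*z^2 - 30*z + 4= 48*b^2 - 18*b - 30*z^3 + z^2*(-10*b - 21) + z*(40*b^2 - 27*b + 18)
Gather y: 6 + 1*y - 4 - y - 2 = 0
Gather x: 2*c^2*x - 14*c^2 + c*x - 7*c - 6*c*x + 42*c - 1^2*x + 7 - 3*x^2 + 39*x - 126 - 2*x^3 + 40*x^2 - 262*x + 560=-14*c^2 + 35*c - 2*x^3 + 37*x^2 + x*(2*c^2 - 5*c - 224) + 441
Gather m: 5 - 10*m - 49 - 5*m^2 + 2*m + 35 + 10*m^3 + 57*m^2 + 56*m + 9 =10*m^3 + 52*m^2 + 48*m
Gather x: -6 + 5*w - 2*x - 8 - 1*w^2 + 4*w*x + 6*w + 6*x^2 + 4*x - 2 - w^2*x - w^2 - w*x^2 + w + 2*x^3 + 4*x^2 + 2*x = -2*w^2 + 12*w + 2*x^3 + x^2*(10 - w) + x*(-w^2 + 4*w + 4) - 16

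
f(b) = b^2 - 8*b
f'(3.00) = -2.00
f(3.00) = -15.00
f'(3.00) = -2.00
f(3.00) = -15.00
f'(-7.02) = -22.04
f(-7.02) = 105.44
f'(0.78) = -6.44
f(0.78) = -5.63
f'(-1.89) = -11.78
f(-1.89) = 18.69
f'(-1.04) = -10.08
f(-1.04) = 9.40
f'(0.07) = -7.86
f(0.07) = -0.56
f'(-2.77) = -13.54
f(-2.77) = 29.83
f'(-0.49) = -8.98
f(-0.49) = 4.16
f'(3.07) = -1.86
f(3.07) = -15.14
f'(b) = 2*b - 8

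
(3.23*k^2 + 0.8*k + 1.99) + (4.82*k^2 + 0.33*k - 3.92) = 8.05*k^2 + 1.13*k - 1.93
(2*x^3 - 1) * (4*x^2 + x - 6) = 8*x^5 + 2*x^4 - 12*x^3 - 4*x^2 - x + 6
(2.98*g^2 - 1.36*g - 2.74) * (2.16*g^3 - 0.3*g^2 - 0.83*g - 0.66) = 6.4368*g^5 - 3.8316*g^4 - 7.9838*g^3 - 0.016*g^2 + 3.1718*g + 1.8084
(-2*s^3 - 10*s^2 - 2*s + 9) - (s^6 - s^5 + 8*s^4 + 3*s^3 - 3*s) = -s^6 + s^5 - 8*s^4 - 5*s^3 - 10*s^2 + s + 9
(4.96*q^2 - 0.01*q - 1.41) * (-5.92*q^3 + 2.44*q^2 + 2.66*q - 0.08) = -29.3632*q^5 + 12.1616*q^4 + 21.5164*q^3 - 3.8638*q^2 - 3.7498*q + 0.1128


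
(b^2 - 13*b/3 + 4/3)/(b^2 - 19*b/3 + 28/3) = (3*b - 1)/(3*b - 7)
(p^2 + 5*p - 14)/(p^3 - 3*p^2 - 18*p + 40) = (p + 7)/(p^2 - p - 20)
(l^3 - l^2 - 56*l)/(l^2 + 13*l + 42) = l*(l - 8)/(l + 6)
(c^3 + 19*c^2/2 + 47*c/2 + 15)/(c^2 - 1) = (c^2 + 17*c/2 + 15)/(c - 1)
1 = 1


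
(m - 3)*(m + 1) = m^2 - 2*m - 3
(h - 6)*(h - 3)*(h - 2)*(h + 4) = h^4 - 7*h^3 - 8*h^2 + 108*h - 144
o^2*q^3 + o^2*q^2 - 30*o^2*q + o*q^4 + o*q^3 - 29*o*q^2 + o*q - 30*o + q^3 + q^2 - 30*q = (o + q)*(q - 5)*(q + 6)*(o*q + 1)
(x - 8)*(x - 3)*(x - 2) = x^3 - 13*x^2 + 46*x - 48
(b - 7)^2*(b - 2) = b^3 - 16*b^2 + 77*b - 98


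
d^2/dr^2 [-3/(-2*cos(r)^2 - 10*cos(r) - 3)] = 6*(-8*sin(r)^4 + 42*sin(r)^2 + 105*cos(r)/2 - 15*cos(3*r)/2 + 60)/(-2*sin(r)^2 + 10*cos(r) + 5)^3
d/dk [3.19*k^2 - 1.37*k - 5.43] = 6.38*k - 1.37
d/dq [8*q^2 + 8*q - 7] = 16*q + 8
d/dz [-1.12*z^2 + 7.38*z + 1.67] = 7.38 - 2.24*z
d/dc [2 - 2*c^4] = -8*c^3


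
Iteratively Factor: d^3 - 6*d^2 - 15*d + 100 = (d - 5)*(d^2 - d - 20) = (d - 5)*(d + 4)*(d - 5)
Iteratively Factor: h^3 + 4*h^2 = (h + 4)*(h^2) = h*(h + 4)*(h)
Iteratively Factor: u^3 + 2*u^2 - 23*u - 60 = (u + 4)*(u^2 - 2*u - 15) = (u + 3)*(u + 4)*(u - 5)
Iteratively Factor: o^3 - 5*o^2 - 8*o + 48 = (o - 4)*(o^2 - o - 12) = (o - 4)*(o + 3)*(o - 4)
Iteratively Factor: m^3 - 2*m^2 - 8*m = (m)*(m^2 - 2*m - 8) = m*(m - 4)*(m + 2)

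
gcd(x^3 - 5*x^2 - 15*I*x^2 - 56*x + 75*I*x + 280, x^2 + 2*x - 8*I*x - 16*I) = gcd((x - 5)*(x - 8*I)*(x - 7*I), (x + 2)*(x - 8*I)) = x - 8*I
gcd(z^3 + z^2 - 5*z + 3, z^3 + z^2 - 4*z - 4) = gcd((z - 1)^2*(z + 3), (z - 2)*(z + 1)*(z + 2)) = 1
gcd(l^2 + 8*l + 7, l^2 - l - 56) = l + 7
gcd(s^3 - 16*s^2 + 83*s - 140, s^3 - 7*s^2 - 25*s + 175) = s^2 - 12*s + 35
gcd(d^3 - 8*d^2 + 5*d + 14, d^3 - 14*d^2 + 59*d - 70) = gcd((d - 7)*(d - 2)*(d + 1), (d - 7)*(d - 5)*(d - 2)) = d^2 - 9*d + 14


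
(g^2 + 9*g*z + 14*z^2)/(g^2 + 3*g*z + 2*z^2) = (g + 7*z)/(g + z)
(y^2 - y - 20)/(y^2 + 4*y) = (y - 5)/y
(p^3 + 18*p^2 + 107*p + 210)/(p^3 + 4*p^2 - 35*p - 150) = (p^2 + 13*p + 42)/(p^2 - p - 30)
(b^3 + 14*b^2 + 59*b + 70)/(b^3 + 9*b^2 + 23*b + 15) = (b^2 + 9*b + 14)/(b^2 + 4*b + 3)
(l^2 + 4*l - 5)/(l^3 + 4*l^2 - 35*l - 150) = (l - 1)/(l^2 - l - 30)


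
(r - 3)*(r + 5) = r^2 + 2*r - 15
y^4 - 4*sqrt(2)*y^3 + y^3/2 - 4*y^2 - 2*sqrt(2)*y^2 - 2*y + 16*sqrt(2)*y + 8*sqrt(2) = (y - 2)*(y + 1/2)*(y + 2)*(y - 4*sqrt(2))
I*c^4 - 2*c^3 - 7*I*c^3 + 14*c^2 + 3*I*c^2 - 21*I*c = c*(c - 7)*(c + 3*I)*(I*c + 1)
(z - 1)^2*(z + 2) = z^3 - 3*z + 2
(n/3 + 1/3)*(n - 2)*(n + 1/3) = n^3/3 - 2*n^2/9 - 7*n/9 - 2/9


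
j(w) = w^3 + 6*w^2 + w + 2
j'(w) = 3*w^2 + 12*w + 1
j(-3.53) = 29.25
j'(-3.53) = -3.98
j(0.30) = 2.87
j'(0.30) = 4.87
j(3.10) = 92.55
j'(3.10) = 67.03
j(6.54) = 544.90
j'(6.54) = 207.79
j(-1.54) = 11.04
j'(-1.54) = -10.37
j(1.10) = 11.69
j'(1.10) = 17.83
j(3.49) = 121.08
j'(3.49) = 79.42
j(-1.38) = 9.42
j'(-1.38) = -9.85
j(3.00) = 86.00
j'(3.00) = 64.00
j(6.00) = 440.00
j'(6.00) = 181.00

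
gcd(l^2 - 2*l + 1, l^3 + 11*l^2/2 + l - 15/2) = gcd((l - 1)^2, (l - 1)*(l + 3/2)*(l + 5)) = l - 1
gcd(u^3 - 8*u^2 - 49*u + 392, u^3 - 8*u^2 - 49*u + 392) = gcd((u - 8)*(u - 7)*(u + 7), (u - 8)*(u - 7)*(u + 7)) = u^3 - 8*u^2 - 49*u + 392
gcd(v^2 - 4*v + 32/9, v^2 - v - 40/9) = v - 8/3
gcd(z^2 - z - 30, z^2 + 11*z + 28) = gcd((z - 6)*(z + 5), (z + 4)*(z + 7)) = 1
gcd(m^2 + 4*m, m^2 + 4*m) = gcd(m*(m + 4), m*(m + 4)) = m^2 + 4*m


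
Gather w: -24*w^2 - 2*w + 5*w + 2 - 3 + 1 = -24*w^2 + 3*w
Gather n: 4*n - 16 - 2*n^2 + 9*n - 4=-2*n^2 + 13*n - 20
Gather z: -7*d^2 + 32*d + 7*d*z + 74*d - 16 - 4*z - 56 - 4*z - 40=-7*d^2 + 106*d + z*(7*d - 8) - 112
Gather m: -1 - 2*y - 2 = -2*y - 3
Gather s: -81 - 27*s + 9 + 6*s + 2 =-21*s - 70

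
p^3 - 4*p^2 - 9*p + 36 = (p - 4)*(p - 3)*(p + 3)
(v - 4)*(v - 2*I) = v^2 - 4*v - 2*I*v + 8*I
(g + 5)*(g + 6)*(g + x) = g^3 + g^2*x + 11*g^2 + 11*g*x + 30*g + 30*x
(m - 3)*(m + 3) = m^2 - 9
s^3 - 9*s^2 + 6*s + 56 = (s - 7)*(s - 4)*(s + 2)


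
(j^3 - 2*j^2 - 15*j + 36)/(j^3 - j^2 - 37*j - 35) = (-j^3 + 2*j^2 + 15*j - 36)/(-j^3 + j^2 + 37*j + 35)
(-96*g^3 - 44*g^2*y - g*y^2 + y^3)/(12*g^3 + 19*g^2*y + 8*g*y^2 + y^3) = (-8*g + y)/(g + y)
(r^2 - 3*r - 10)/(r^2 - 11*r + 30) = (r + 2)/(r - 6)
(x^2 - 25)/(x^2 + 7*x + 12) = (x^2 - 25)/(x^2 + 7*x + 12)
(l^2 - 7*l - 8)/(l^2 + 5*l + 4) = (l - 8)/(l + 4)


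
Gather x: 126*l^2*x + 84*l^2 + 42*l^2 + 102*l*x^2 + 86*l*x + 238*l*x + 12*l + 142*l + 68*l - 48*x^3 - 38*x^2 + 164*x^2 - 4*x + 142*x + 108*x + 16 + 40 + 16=126*l^2 + 222*l - 48*x^3 + x^2*(102*l + 126) + x*(126*l^2 + 324*l + 246) + 72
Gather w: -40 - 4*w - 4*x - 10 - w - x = -5*w - 5*x - 50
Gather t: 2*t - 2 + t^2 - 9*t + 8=t^2 - 7*t + 6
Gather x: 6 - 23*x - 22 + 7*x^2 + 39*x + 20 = 7*x^2 + 16*x + 4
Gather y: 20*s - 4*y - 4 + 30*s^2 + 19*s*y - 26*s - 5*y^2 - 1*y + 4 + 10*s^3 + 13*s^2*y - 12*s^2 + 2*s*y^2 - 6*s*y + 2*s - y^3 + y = 10*s^3 + 18*s^2 - 4*s - y^3 + y^2*(2*s - 5) + y*(13*s^2 + 13*s - 4)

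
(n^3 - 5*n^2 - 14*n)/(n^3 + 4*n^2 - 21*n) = (n^2 - 5*n - 14)/(n^2 + 4*n - 21)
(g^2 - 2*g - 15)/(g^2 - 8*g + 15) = (g + 3)/(g - 3)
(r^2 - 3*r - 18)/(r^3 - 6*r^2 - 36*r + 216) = (r + 3)/(r^2 - 36)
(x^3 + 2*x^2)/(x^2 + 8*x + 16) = x^2*(x + 2)/(x^2 + 8*x + 16)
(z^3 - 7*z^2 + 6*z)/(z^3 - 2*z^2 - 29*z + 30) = z/(z + 5)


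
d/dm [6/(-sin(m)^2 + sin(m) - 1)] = 6*(2*sin(m) - 1)*cos(m)/(sin(m)^2 - sin(m) + 1)^2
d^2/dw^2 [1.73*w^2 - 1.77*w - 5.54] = 3.46000000000000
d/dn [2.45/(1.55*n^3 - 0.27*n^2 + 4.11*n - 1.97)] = (-11.3925*n^2 + 1.323*n - 10.0695)/(1.55*n^3 - 0.27*n^2 + 4.11*n - 1.97)^2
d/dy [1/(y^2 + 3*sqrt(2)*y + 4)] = (-2*y - 3*sqrt(2))/(y^2 + 3*sqrt(2)*y + 4)^2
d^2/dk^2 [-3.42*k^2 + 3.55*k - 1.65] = -6.84000000000000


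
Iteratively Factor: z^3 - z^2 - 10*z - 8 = (z + 2)*(z^2 - 3*z - 4) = (z - 4)*(z + 2)*(z + 1)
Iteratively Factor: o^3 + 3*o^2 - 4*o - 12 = (o + 3)*(o^2 - 4) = (o + 2)*(o + 3)*(o - 2)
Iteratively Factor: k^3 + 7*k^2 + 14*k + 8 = (k + 2)*(k^2 + 5*k + 4) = (k + 2)*(k + 4)*(k + 1)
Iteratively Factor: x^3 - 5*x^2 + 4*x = (x)*(x^2 - 5*x + 4) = x*(x - 1)*(x - 4)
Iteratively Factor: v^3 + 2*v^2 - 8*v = (v - 2)*(v^2 + 4*v) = (v - 2)*(v + 4)*(v)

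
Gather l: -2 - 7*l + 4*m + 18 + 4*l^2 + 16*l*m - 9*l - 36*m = 4*l^2 + l*(16*m - 16) - 32*m + 16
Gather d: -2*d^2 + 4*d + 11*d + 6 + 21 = -2*d^2 + 15*d + 27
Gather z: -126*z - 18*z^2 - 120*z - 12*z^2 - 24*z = -30*z^2 - 270*z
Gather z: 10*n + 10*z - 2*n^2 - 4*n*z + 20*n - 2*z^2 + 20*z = -2*n^2 + 30*n - 2*z^2 + z*(30 - 4*n)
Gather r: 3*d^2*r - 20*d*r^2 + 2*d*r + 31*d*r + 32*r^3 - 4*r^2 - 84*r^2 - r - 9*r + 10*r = 32*r^3 + r^2*(-20*d - 88) + r*(3*d^2 + 33*d)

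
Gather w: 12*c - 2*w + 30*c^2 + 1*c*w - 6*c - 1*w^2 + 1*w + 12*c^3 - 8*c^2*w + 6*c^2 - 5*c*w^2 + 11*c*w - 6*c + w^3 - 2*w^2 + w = 12*c^3 + 36*c^2 + w^3 + w^2*(-5*c - 3) + w*(-8*c^2 + 12*c)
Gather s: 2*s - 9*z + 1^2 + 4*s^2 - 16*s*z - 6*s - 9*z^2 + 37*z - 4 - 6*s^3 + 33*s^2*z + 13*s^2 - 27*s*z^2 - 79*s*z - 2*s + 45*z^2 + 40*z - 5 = -6*s^3 + s^2*(33*z + 17) + s*(-27*z^2 - 95*z - 6) + 36*z^2 + 68*z - 8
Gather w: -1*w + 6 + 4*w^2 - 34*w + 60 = 4*w^2 - 35*w + 66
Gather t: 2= 2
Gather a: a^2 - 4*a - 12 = a^2 - 4*a - 12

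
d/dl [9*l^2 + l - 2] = 18*l + 1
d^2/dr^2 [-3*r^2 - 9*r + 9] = -6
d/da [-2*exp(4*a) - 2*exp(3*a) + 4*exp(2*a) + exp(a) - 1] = (-8*exp(3*a) - 6*exp(2*a) + 8*exp(a) + 1)*exp(a)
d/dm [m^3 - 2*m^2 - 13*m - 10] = 3*m^2 - 4*m - 13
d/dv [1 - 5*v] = -5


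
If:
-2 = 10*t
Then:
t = -1/5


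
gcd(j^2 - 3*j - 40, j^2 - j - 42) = 1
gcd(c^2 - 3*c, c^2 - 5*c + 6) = c - 3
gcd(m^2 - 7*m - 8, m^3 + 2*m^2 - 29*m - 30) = m + 1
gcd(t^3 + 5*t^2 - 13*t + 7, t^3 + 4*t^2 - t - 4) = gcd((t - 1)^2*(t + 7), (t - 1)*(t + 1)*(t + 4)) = t - 1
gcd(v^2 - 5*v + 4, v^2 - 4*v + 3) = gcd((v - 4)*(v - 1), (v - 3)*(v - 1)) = v - 1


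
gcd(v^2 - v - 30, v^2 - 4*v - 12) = v - 6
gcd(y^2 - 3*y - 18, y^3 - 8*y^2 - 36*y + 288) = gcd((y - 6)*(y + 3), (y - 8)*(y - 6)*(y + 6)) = y - 6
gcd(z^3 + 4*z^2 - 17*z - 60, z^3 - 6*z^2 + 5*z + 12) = z - 4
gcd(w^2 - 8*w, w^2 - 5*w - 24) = w - 8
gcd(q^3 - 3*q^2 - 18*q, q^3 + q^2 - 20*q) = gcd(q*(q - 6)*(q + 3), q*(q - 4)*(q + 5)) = q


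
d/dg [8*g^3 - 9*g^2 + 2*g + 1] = 24*g^2 - 18*g + 2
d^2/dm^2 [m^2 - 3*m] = 2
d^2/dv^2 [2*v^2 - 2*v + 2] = 4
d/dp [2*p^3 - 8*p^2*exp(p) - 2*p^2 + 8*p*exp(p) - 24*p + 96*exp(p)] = -8*p^2*exp(p) + 6*p^2 - 8*p*exp(p) - 4*p + 104*exp(p) - 24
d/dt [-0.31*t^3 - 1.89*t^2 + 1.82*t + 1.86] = -0.93*t^2 - 3.78*t + 1.82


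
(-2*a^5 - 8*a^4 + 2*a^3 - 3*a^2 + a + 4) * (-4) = 8*a^5 + 32*a^4 - 8*a^3 + 12*a^2 - 4*a - 16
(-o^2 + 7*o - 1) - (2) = -o^2 + 7*o - 3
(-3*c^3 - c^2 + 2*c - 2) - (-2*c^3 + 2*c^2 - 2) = -c^3 - 3*c^2 + 2*c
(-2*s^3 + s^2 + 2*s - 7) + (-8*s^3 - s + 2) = -10*s^3 + s^2 + s - 5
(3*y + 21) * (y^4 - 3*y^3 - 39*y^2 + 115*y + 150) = 3*y^5 + 12*y^4 - 180*y^3 - 474*y^2 + 2865*y + 3150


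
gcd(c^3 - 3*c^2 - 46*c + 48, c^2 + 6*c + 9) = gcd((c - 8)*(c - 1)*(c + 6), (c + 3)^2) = 1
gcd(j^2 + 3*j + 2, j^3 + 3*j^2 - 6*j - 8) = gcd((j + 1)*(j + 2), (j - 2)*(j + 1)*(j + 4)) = j + 1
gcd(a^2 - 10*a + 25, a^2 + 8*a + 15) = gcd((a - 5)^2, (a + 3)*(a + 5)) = 1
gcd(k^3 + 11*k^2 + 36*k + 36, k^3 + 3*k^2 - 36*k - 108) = k^2 + 9*k + 18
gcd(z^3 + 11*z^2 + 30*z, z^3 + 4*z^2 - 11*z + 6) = z + 6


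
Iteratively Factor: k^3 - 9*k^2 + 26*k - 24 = (k - 4)*(k^2 - 5*k + 6) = (k - 4)*(k - 2)*(k - 3)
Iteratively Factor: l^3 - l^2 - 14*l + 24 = (l - 3)*(l^2 + 2*l - 8) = (l - 3)*(l - 2)*(l + 4)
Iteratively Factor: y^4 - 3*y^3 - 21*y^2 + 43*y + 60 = (y + 1)*(y^3 - 4*y^2 - 17*y + 60) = (y - 5)*(y + 1)*(y^2 + y - 12) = (y - 5)*(y + 1)*(y + 4)*(y - 3)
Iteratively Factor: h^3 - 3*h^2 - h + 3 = (h + 1)*(h^2 - 4*h + 3) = (h - 1)*(h + 1)*(h - 3)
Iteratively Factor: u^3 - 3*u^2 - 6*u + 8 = (u - 4)*(u^2 + u - 2) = (u - 4)*(u + 2)*(u - 1)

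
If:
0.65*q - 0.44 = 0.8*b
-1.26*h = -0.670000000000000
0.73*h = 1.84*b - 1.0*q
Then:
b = 1.75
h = 0.53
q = 2.83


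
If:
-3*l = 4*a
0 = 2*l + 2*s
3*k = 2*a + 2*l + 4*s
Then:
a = 3*s/4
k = 7*s/6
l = -s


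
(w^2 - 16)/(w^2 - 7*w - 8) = (16 - w^2)/(-w^2 + 7*w + 8)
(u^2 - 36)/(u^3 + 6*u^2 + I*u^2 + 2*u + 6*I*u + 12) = (u - 6)/(u^2 + I*u + 2)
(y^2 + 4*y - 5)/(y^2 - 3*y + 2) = (y + 5)/(y - 2)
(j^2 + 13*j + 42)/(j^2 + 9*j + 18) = (j + 7)/(j + 3)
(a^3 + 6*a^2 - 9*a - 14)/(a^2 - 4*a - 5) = (a^2 + 5*a - 14)/(a - 5)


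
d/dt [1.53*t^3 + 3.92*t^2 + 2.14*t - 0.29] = 4.59*t^2 + 7.84*t + 2.14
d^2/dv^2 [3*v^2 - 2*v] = 6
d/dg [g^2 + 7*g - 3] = 2*g + 7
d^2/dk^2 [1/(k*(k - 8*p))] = 2*(k^2 + k*(k - 8*p) + (k - 8*p)^2)/(k^3*(k - 8*p)^3)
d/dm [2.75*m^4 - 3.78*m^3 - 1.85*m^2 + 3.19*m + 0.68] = 11.0*m^3 - 11.34*m^2 - 3.7*m + 3.19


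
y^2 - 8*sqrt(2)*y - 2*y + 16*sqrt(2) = (y - 2)*(y - 8*sqrt(2))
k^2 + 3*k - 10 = (k - 2)*(k + 5)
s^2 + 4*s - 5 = (s - 1)*(s + 5)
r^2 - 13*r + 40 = (r - 8)*(r - 5)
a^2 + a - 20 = (a - 4)*(a + 5)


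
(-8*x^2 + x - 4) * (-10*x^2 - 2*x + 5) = 80*x^4 + 6*x^3 - 2*x^2 + 13*x - 20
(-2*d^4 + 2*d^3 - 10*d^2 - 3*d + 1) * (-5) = 10*d^4 - 10*d^3 + 50*d^2 + 15*d - 5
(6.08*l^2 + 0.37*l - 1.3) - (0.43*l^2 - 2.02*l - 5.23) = 5.65*l^2 + 2.39*l + 3.93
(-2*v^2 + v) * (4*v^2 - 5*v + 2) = -8*v^4 + 14*v^3 - 9*v^2 + 2*v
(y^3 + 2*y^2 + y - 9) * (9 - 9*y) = -9*y^4 - 9*y^3 + 9*y^2 + 90*y - 81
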